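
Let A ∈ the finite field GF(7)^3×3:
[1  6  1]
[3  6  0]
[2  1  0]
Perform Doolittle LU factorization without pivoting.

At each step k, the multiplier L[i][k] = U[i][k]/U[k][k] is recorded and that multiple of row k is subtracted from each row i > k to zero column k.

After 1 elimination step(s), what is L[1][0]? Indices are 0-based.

L[1][0] = 3

k=0: U[0][0]=1
  eliminate (1,0): mult=3, new row 1: (0, 2, 4); set L[1][0]=3
  eliminate (2,0): mult=2, new row 2: (0, 3, 5); set L[2][0]=2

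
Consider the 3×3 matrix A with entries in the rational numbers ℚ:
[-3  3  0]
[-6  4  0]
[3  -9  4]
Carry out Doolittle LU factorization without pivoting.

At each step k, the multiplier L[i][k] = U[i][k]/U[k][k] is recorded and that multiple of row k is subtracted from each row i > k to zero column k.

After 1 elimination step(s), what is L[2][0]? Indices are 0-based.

Step 1: pivot at (0,0) is -3.
  row1 ← row1 − (2)·row0  ⇒  L[1][0]=2, U row1=(0, -2, 0)
  row2 ← row2 − (-1)·row0  ⇒  L[2][0]=-1, U row2=(0, -6, 4)

L[2][0] = -1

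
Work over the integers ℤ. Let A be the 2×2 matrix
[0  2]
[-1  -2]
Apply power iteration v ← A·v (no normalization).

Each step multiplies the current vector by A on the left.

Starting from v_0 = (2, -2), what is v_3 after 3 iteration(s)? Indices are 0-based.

v_3 = (0, -4)

v_0 = (2, -2).
v_1 = A·v_0 = (-4, 2).
v_2 = A·v_1 = (4, 0).
v_3 = A·v_2 = (0, -4).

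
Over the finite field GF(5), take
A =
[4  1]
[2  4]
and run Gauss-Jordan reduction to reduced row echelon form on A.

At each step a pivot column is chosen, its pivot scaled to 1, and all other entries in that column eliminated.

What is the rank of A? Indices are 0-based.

step 1: normalize row 0 (÷4) = (1, 4)
  row 1: subtract 2×row0 = (0, 1)
step 2: normalize row 1 (÷1) = (0, 1)
  row 0: subtract 4×row1 = (1, 0)

rank = 2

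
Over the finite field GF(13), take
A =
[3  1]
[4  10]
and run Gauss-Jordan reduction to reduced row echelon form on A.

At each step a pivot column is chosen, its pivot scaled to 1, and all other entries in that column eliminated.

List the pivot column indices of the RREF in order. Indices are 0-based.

[1] R0 /= 3  ⇒  (1, 9)
     R1 -= 4·R0  ⇒  (0, 0)
column 1 empty below row 1

pivot columns: 0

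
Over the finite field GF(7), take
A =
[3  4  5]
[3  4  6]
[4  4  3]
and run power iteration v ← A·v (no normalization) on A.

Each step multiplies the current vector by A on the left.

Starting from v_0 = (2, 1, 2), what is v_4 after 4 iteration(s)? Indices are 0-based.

v_0 = (2, 1, 2).
v_1 = A·v_0 = (6, 1, 4).
v_2 = A·v_1 = (0, 4, 5).
v_3 = A·v_2 = (6, 4, 3).
v_4 = A·v_3 = (0, 3, 0).

v_4 = (0, 3, 0)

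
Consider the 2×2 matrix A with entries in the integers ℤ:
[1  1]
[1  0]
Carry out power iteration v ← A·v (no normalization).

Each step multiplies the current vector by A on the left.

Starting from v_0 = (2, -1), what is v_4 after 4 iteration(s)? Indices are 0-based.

v_4 = (7, 4)

v_0 = (2, -1).
v_1 = A·v_0 = (1, 2).
v_2 = A·v_1 = (3, 1).
v_3 = A·v_2 = (4, 3).
v_4 = A·v_3 = (7, 4).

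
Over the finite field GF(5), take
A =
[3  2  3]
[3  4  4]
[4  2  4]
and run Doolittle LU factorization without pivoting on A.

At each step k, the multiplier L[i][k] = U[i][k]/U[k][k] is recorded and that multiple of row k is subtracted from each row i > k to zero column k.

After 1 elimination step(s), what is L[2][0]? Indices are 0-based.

L[2][0] = 3

k=0: U[0][0]=3
  eliminate (1,0): mult=1, new row 1: (0, 2, 1); set L[1][0]=1
  eliminate (2,0): mult=3, new row 2: (0, 1, 0); set L[2][0]=3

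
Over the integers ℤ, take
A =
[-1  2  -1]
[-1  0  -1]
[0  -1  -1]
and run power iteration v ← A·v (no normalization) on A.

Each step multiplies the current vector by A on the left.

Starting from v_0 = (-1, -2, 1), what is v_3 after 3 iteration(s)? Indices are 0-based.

v_3 = (4, -2, -2)

v_0 = (-1, -2, 1).
v_1 = A·v_0 = (-4, 0, 1).
v_2 = A·v_1 = (3, 3, -1).
v_3 = A·v_2 = (4, -2, -2).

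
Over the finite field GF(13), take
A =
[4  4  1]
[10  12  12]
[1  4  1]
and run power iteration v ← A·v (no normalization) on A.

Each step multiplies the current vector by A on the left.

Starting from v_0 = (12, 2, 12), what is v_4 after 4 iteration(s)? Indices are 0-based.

v_0 = (12, 2, 12).
v_1 = A·v_0 = (3, 2, 6).
v_2 = A·v_1 = (0, 9, 4).
v_3 = A·v_2 = (1, 0, 1).
v_4 = A·v_3 = (5, 9, 2).

v_4 = (5, 9, 2)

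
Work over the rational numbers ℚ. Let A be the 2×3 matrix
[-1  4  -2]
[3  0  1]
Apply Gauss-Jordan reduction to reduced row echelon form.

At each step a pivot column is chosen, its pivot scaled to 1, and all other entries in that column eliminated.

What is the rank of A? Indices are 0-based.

[1] R0 /= -1  ⇒  (1, -4, 2)
     R1 -= 3·R0  ⇒  (0, 12, -5)
[2] R1 /= 12  ⇒  (0, 1, -5/12)
     R0 -= -4·R1  ⇒  (1, 0, 1/3)

rank = 2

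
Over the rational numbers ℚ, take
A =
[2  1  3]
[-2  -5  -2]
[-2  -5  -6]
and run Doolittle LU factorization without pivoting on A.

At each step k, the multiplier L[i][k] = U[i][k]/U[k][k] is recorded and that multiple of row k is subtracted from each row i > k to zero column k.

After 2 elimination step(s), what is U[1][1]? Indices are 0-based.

Step 1: pivot at (0,0) is 2.
  row1 ← row1 − (-1)·row0  ⇒  L[1][0]=-1, U row1=(0, -4, 1)
  row2 ← row2 − (-1)·row0  ⇒  L[2][0]=-1, U row2=(0, -4, -3)
Step 2: pivot at (1,1) is -4.
  row2 ← row2 − (1)·row1  ⇒  L[2][1]=1, U row2=(0, 0, -4)

U[1][1] = -4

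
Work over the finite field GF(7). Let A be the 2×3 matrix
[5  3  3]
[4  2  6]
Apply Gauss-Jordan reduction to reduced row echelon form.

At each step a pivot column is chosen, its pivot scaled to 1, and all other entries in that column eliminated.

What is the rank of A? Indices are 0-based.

[1] R0 /= 5  ⇒  (1, 2, 2)
     R1 -= 4·R0  ⇒  (0, 1, 5)
[2] R1 /= 1  ⇒  (0, 1, 5)
     R0 -= 2·R1  ⇒  (1, 0, 6)

rank = 2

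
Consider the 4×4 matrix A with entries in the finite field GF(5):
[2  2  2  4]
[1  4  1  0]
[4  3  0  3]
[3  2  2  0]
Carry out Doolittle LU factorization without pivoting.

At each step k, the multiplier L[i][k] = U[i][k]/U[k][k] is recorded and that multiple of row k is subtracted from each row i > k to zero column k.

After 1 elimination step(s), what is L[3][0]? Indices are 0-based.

L[3][0] = 4

k=0: U[0][0]=2
  eliminate (1,0): mult=3, new row 1: (0, 3, 0, 3); set L[1][0]=3
  eliminate (2,0): mult=2, new row 2: (0, 4, 1, 0); set L[2][0]=2
  eliminate (3,0): mult=4, new row 3: (0, 4, 4, 4); set L[3][0]=4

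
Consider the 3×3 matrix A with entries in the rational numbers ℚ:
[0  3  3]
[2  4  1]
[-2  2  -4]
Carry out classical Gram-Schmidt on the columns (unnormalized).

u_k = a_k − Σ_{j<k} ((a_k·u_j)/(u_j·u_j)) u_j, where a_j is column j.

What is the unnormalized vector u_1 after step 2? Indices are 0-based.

Step 1: u_0 = a_0 = (0, 2, -2).
Step 2: u_1 = a_1 − (1/2)·u_0 = (3, 3, 3).

u_1 = (3, 3, 3)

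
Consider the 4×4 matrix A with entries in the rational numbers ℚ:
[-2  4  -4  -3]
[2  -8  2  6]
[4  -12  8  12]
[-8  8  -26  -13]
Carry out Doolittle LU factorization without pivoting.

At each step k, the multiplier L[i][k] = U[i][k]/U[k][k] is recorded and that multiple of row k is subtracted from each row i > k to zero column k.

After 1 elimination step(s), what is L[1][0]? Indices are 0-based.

L[1][0] = -1

[col 0] pivot -2
  R1 -= -1*R0 → (0, -4, -2, 3)  (L[1][0] := -1)
  R2 -= -2*R0 → (0, -4, 0, 6)  (L[2][0] := -2)
  R3 -= 4*R0 → (0, -8, -10, -1)  (L[3][0] := 4)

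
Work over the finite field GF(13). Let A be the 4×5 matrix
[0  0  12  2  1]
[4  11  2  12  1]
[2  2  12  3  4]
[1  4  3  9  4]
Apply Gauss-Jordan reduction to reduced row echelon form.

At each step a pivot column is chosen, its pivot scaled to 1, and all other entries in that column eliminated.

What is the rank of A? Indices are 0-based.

pivot(0,0): swap R0↔R1
pivot(0,0)=4: scale R0 → (1, 6, 7, 3, 10)
  clear (2,0): R2 −= (2)R0 → (0, 3, 11, 10, 10)
  clear (3,0): R3 −= (1)R0 → (0, 11, 9, 6, 7)
pivot(1,1): swap R1↔R2
pivot(1,1)=3: scale R1 → (0, 1, 8, 12, 12)
  clear (0,1): R0 −= (6)R1 → (1, 0, 11, 9, 3)
  clear (3,1): R3 −= (11)R1 → (0, 0, 12, 4, 5)
pivot(2,2)=12: scale R2 → (0, 0, 1, 11, 12)
  clear (0,2): R0 −= (11)R2 → (1, 0, 0, 5, 1)
  clear (1,2): R1 −= (8)R2 → (0, 1, 0, 2, 7)
  clear (3,2): R3 −= (12)R2 → (0, 0, 0, 2, 4)
pivot(3,3)=2: scale R3 → (0, 0, 0, 1, 2)
  clear (0,3): R0 −= (5)R3 → (1, 0, 0, 0, 4)
  clear (1,3): R1 −= (2)R3 → (0, 1, 0, 0, 3)
  clear (2,3): R2 −= (11)R3 → (0, 0, 1, 0, 3)

rank = 4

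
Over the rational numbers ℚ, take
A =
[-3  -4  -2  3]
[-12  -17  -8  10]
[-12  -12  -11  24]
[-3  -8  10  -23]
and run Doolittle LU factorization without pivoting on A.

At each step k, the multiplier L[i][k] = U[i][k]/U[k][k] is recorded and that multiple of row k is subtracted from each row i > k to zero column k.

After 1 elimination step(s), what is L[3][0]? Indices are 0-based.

Step 1: pivot at (0,0) is -3.
  row1 ← row1 − (4)·row0  ⇒  L[1][0]=4, U row1=(0, -1, 0, -2)
  row2 ← row2 − (4)·row0  ⇒  L[2][0]=4, U row2=(0, 4, -3, 12)
  row3 ← row3 − (1)·row0  ⇒  L[3][0]=1, U row3=(0, -4, 12, -26)

L[3][0] = 1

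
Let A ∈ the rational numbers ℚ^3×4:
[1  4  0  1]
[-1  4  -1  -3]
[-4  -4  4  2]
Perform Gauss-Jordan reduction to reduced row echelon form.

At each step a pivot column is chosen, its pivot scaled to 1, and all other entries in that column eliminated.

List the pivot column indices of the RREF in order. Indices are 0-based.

pivot(0,0)=1: scale R0 → (1, 4, 0, 1)
  clear (1,0): R1 −= (-1)R0 → (0, 8, -1, -2)
  clear (2,0): R2 −= (-4)R0 → (0, 12, 4, 6)
pivot(1,1)=8: scale R1 → (0, 1, -1/8, -1/4)
  clear (0,1): R0 −= (4)R1 → (1, 0, 1/2, 2)
  clear (2,1): R2 −= (12)R1 → (0, 0, 11/2, 9)
pivot(2,2)=11/2: scale R2 → (0, 0, 1, 18/11)
  clear (0,2): R0 −= (1/2)R2 → (1, 0, 0, 13/11)
  clear (1,2): R1 −= (-1/8)R2 → (0, 1, 0, -1/22)

pivot columns: 0, 1, 2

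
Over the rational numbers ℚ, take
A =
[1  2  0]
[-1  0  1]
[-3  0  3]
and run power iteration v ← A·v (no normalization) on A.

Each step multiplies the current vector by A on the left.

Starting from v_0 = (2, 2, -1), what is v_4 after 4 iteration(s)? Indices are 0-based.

v_0 = (2, 2, -1).
v_1 = A·v_0 = (6, -3, -9).
v_2 = A·v_1 = (0, -15, -45).
v_3 = A·v_2 = (-30, -45, -135).
v_4 = A·v_3 = (-120, -105, -315).

v_4 = (-120, -105, -315)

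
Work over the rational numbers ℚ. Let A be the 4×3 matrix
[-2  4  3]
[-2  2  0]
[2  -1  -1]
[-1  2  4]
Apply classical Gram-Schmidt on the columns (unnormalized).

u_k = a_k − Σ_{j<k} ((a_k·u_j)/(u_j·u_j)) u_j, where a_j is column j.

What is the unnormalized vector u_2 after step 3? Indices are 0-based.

u_2 = (-15/23, -30/23, -20/23, 50/23)

Step 1: u_0 = a_0 = (-2, -2, 2, -1).
Step 2: u_1 = a_1 − (-16/13)·u_0 = (20/13, -6/13, 19/13, 10/13).
Step 3: u_2 = a_2 − (-12/13)·u_0 − (27/23)·u_1 = (-15/23, -30/23, -20/23, 50/23).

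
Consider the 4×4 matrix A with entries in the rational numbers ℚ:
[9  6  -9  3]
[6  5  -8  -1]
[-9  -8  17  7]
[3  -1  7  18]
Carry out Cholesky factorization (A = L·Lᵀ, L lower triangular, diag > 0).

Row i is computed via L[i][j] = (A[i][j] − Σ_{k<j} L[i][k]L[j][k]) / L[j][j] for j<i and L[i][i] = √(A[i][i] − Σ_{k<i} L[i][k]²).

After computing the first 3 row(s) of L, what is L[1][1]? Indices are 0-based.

Step 1: L[0][0] = √(9) = 3.
  L[1][0] = (6) / L[0][0] = 2.
Step 2: L[1][1] = √(1) = 1.
  L[2][0] = (-9) / L[0][0] = -3.
  L[2][1] = (-2) / L[1][1] = -2.
Step 3: L[2][2] = √(4) = 2.

L[1][1] = 1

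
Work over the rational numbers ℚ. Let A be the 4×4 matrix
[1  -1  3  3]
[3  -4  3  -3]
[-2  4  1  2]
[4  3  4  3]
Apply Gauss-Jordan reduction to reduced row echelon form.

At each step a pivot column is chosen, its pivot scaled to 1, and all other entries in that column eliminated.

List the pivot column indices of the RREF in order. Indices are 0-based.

[1] R0 /= 1  ⇒  (1, -1, 3, 3)
     R1 -= 3·R0  ⇒  (0, -1, -6, -12)
     R2 -= -2·R0  ⇒  (0, 2, 7, 8)
     R3 -= 4·R0  ⇒  (0, 7, -8, -9)
[2] R1 /= -1  ⇒  (0, 1, 6, 12)
     R0 -= -1·R1  ⇒  (1, 0, 9, 15)
     R2 -= 2·R1  ⇒  (0, 0, -5, -16)
     R3 -= 7·R1  ⇒  (0, 0, -50, -93)
[3] R2 /= -5  ⇒  (0, 0, 1, 16/5)
     R0 -= 9·R2  ⇒  (1, 0, 0, -69/5)
     R1 -= 6·R2  ⇒  (0, 1, 0, -36/5)
     R3 -= -50·R2  ⇒  (0, 0, 0, 67)
[4] R3 /= 67  ⇒  (0, 0, 0, 1)
     R0 -= -69/5·R3  ⇒  (1, 0, 0, 0)
     R1 -= -36/5·R3  ⇒  (0, 1, 0, 0)
     R2 -= 16/5·R3  ⇒  (0, 0, 1, 0)

pivot columns: 0, 1, 2, 3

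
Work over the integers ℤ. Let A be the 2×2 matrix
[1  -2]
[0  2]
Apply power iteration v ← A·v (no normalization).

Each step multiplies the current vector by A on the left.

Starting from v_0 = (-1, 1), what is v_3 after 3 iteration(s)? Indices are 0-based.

v_3 = (-15, 8)

v_0 = (-1, 1).
v_1 = A·v_0 = (-3, 2).
v_2 = A·v_1 = (-7, 4).
v_3 = A·v_2 = (-15, 8).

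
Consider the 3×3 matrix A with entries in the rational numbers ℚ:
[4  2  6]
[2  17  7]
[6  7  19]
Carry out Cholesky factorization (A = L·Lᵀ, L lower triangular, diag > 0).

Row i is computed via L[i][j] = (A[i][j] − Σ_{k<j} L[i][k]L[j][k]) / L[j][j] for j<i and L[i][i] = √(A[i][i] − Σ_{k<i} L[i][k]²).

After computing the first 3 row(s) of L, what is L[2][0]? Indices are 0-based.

L[2][0] = 3

Step 1: L[0][0] = √(4) = 2.
  L[1][0] = (2) / L[0][0] = 1.
Step 2: L[1][1] = √(16) = 4.
  L[2][0] = (6) / L[0][0] = 3.
  L[2][1] = (4) / L[1][1] = 1.
Step 3: L[2][2] = √(9) = 3.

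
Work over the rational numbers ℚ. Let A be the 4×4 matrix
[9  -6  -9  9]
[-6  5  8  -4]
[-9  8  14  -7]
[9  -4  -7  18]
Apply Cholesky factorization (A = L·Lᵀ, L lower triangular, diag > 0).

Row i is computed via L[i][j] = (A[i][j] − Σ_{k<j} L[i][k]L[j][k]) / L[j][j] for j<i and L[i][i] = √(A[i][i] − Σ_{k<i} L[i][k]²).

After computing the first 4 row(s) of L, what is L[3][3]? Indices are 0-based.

Step 1: L[0][0] = √(9) = 3.
  L[1][0] = (-6) / L[0][0] = -2.
Step 2: L[1][1] = √(1) = 1.
  L[2][0] = (-9) / L[0][0] = -3.
  L[2][1] = (2) / L[1][1] = 2.
Step 3: L[2][2] = √(1) = 1.
  L[3][0] = (9) / L[0][0] = 3.
  L[3][1] = (2) / L[1][1] = 2.
  L[3][2] = (-2) / L[2][2] = -2.
Step 4: L[3][3] = √(1) = 1.

L[3][3] = 1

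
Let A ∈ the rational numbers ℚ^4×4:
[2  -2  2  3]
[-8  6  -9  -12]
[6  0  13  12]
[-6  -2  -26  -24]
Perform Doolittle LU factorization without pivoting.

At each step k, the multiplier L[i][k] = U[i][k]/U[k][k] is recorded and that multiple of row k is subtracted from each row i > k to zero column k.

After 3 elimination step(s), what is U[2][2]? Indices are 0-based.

U[2][2] = 4

Step 1: pivot at (0,0) is 2.
  row1 ← row1 − (-4)·row0  ⇒  L[1][0]=-4, U row1=(0, -2, -1, 0)
  row2 ← row2 − (3)·row0  ⇒  L[2][0]=3, U row2=(0, 6, 7, 3)
  row3 ← row3 − (-3)·row0  ⇒  L[3][0]=-3, U row3=(0, -8, -20, -15)
Step 2: pivot at (1,1) is -2.
  row2 ← row2 − (-3)·row1  ⇒  L[2][1]=-3, U row2=(0, 0, 4, 3)
  row3 ← row3 − (4)·row1  ⇒  L[3][1]=4, U row3=(0, 0, -16, -15)
Step 3: pivot at (2,2) is 4.
  row3 ← row3 − (-4)·row2  ⇒  L[3][2]=-4, U row3=(0, 0, 0, -3)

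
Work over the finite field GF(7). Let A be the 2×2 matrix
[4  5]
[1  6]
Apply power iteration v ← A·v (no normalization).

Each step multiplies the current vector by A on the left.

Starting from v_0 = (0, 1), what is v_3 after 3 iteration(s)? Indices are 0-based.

v_0 = (0, 1).
v_1 = A·v_0 = (5, 6).
v_2 = A·v_1 = (1, 6).
v_3 = A·v_2 = (6, 2).

v_3 = (6, 2)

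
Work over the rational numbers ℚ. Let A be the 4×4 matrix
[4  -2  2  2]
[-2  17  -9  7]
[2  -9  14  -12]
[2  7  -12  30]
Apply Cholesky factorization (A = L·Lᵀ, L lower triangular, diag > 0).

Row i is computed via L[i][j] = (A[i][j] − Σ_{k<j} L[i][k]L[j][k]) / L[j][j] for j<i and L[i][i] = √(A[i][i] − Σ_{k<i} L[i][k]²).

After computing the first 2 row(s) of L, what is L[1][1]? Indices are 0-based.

Step 1: L[0][0] = √(4) = 2.
  L[1][0] = (-2) / L[0][0] = -1.
Step 2: L[1][1] = √(16) = 4.

L[1][1] = 4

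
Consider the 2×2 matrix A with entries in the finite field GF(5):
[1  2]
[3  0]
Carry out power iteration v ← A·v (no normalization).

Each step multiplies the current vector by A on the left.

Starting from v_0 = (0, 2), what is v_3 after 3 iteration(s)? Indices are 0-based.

v_3 = (3, 2)

v_0 = (0, 2).
v_1 = A·v_0 = (4, 0).
v_2 = A·v_1 = (4, 2).
v_3 = A·v_2 = (3, 2).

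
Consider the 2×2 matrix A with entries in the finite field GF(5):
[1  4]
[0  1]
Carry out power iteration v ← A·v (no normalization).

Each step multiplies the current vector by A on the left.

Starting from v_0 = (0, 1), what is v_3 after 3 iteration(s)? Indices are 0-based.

v_0 = (0, 1).
v_1 = A·v_0 = (4, 1).
v_2 = A·v_1 = (3, 1).
v_3 = A·v_2 = (2, 1).

v_3 = (2, 1)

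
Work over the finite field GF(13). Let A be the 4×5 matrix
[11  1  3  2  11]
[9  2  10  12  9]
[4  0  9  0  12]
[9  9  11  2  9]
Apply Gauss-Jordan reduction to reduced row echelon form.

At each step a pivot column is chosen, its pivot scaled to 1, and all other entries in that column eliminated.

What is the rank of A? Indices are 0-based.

rank = 4

[1] R0 /= 11  ⇒  (1, 6, 5, 12, 1)
     R1 -= 9·R0  ⇒  (0, 0, 4, 8, 0)
     R2 -= 4·R0  ⇒  (0, 2, 2, 4, 8)
     R3 -= 9·R0  ⇒  (0, 7, 5, 11, 0)
[2] R1 <-> R2
[2] R1 /= 2  ⇒  (0, 1, 1, 2, 4)
     R0 -= 6·R1  ⇒  (1, 0, 12, 0, 3)
     R3 -= 7·R1  ⇒  (0, 0, 11, 10, 11)
[3] R2 /= 4  ⇒  (0, 0, 1, 2, 0)
     R0 -= 12·R2  ⇒  (1, 0, 0, 2, 3)
     R1 -= 1·R2  ⇒  (0, 1, 0, 0, 4)
     R3 -= 11·R2  ⇒  (0, 0, 0, 1, 11)
[4] R3 /= 1  ⇒  (0, 0, 0, 1, 11)
     R0 -= 2·R3  ⇒  (1, 0, 0, 0, 7)
     R2 -= 2·R3  ⇒  (0, 0, 1, 0, 4)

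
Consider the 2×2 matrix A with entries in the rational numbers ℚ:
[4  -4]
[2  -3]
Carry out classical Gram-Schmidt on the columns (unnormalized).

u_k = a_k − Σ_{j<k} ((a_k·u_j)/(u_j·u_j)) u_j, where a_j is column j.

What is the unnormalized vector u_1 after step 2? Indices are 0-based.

Step 1: u_0 = a_0 = (4, 2).
Step 2: u_1 = a_1 − (-11/10)·u_0 = (2/5, -4/5).

u_1 = (2/5, -4/5)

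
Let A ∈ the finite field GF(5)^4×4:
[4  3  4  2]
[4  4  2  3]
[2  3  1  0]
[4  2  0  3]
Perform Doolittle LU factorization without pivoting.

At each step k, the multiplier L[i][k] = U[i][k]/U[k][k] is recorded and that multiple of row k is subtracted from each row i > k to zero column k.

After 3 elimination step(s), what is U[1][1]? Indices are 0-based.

U[1][1] = 1

[col 0] pivot 4
  R1 -= 1*R0 → (0, 1, 3, 1)  (L[1][0] := 1)
  R2 -= 3*R0 → (0, 4, 4, 4)  (L[2][0] := 3)
  R3 -= 1*R0 → (0, 4, 1, 1)  (L[3][0] := 1)
[col 1] pivot 1
  R2 -= 4*R1 → (0, 0, 2, 0)  (L[2][1] := 4)
  R3 -= 4*R1 → (0, 0, 4, 2)  (L[3][1] := 4)
[col 2] pivot 2
  R3 -= 2*R2 → (0, 0, 0, 2)  (L[3][2] := 2)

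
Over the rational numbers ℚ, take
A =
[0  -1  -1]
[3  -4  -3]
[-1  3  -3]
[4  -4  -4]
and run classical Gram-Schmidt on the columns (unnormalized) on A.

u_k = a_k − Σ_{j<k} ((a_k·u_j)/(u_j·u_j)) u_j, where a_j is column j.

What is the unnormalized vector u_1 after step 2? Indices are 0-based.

Step 1: u_0 = a_0 = (0, 3, -1, 4).
Step 2: u_1 = a_1 − (-31/26)·u_0 = (-1, -11/26, 47/26, 10/13).

u_1 = (-1, -11/26, 47/26, 10/13)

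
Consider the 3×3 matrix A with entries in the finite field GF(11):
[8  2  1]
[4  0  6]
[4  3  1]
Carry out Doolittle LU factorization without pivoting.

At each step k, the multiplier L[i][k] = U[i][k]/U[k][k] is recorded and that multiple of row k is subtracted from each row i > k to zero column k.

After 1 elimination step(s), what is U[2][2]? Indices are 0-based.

U[2][2] = 6

[col 0] pivot 8
  R1 -= 6*R0 → (0, 10, 0)  (L[1][0] := 6)
  R2 -= 6*R0 → (0, 2, 6)  (L[2][0] := 6)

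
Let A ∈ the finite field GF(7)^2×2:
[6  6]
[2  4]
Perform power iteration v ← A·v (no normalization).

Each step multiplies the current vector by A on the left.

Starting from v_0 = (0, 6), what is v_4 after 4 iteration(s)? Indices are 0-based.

v_0 = (0, 6).
v_1 = A·v_0 = (1, 3).
v_2 = A·v_1 = (3, 0).
v_3 = A·v_2 = (4, 6).
v_4 = A·v_3 = (4, 4).

v_4 = (4, 4)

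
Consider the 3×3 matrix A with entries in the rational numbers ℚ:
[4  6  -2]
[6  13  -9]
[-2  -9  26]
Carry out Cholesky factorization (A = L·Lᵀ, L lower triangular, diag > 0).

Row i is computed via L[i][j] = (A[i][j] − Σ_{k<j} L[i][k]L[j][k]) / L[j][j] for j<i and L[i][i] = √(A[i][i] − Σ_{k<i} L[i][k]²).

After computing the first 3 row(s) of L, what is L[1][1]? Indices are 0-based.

Step 1: L[0][0] = √(4) = 2.
  L[1][0] = (6) / L[0][0] = 3.
Step 2: L[1][1] = √(4) = 2.
  L[2][0] = (-2) / L[0][0] = -1.
  L[2][1] = (-6) / L[1][1] = -3.
Step 3: L[2][2] = √(16) = 4.

L[1][1] = 2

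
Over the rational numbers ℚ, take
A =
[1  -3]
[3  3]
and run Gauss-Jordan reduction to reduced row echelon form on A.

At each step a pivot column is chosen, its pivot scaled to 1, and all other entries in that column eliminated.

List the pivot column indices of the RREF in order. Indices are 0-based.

pivot(0,0)=1: scale R0 → (1, -3)
  clear (1,0): R1 −= (3)R0 → (0, 12)
pivot(1,1)=12: scale R1 → (0, 1)
  clear (0,1): R0 −= (-3)R1 → (1, 0)

pivot columns: 0, 1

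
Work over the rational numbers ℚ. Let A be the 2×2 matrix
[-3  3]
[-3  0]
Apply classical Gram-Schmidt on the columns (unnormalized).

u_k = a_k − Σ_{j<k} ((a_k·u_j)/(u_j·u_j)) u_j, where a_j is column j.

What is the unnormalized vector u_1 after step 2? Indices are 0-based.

Step 1: u_0 = a_0 = (-3, -3).
Step 2: u_1 = a_1 − (-1/2)·u_0 = (3/2, -3/2).

u_1 = (3/2, -3/2)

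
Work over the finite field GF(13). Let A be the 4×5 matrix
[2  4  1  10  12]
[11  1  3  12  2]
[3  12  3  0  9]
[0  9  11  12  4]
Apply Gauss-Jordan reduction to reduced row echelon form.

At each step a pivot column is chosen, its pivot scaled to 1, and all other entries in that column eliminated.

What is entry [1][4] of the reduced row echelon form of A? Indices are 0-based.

step 1: normalize row 0 (÷2) = (1, 2, 7, 5, 6)
  row 1: subtract 11×row0 = (0, 5, 4, 9, 1)
  row 2: subtract 3×row0 = (0, 6, 8, 11, 4)
step 2: normalize row 1 (÷5) = (0, 1, 6, 7, 8)
  row 0: subtract 2×row1 = (1, 0, 8, 4, 3)
  row 2: subtract 6×row1 = (0, 0, 11, 8, 8)
  row 3: subtract 9×row1 = (0, 0, 9, 1, 10)
step 3: normalize row 2 (÷11) = (0, 0, 1, 9, 9)
  row 0: subtract 8×row2 = (1, 0, 0, 10, 9)
  row 1: subtract 6×row2 = (0, 1, 0, 5, 6)
  row 3: subtract 9×row2 = (0, 0, 0, 11, 7)
step 4: normalize row 3 (÷11) = (0, 0, 0, 1, 3)
  row 0: subtract 10×row3 = (1, 0, 0, 0, 5)
  row 1: subtract 5×row3 = (0, 1, 0, 0, 4)
  row 2: subtract 9×row3 = (0, 0, 1, 0, 8)

M[1][4] = 4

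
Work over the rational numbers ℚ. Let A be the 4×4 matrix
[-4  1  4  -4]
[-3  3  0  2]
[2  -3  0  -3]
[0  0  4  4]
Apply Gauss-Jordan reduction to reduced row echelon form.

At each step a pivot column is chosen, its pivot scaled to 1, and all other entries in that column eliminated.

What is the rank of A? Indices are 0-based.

pivot(0,0)=-4: scale R0 → (1, -1/4, -1, 1)
  clear (1,0): R1 −= (-3)R0 → (0, 9/4, -3, 5)
  clear (2,0): R2 −= (2)R0 → (0, -5/2, 2, -5)
pivot(1,1)=9/4: scale R1 → (0, 1, -4/3, 20/9)
  clear (0,1): R0 −= (-1/4)R1 → (1, 0, -4/3, 14/9)
  clear (2,1): R2 −= (-5/2)R1 → (0, 0, -4/3, 5/9)
pivot(2,2)=-4/3: scale R2 → (0, 0, 1, -5/12)
  clear (0,2): R0 −= (-4/3)R2 → (1, 0, 0, 1)
  clear (1,2): R1 −= (-4/3)R2 → (0, 1, 0, 5/3)
  clear (3,2): R3 −= (4)R2 → (0, 0, 0, 17/3)
pivot(3,3)=17/3: scale R3 → (0, 0, 0, 1)
  clear (0,3): R0 −= (1)R3 → (1, 0, 0, 0)
  clear (1,3): R1 −= (5/3)R3 → (0, 1, 0, 0)
  clear (2,3): R2 −= (-5/12)R3 → (0, 0, 1, 0)

rank = 4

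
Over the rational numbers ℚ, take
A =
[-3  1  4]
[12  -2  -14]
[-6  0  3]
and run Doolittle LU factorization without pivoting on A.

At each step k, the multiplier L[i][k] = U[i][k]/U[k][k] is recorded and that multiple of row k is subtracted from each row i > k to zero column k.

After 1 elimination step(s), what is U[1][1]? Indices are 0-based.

[col 0] pivot -3
  R1 -= -4*R0 → (0, 2, 2)  (L[1][0] := -4)
  R2 -= 2*R0 → (0, -2, -5)  (L[2][0] := 2)

U[1][1] = 2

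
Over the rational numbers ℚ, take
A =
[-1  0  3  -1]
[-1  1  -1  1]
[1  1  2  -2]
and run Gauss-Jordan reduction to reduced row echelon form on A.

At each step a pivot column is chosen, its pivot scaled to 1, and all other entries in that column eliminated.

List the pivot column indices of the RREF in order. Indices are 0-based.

step 1: normalize row 0 (÷-1) = (1, 0, -3, 1)
  row 1: subtract -1×row0 = (0, 1, -4, 2)
  row 2: subtract 1×row0 = (0, 1, 5, -3)
step 2: normalize row 1 (÷1) = (0, 1, -4, 2)
  row 2: subtract 1×row1 = (0, 0, 9, -5)
step 3: normalize row 2 (÷9) = (0, 0, 1, -5/9)
  row 0: subtract -3×row2 = (1, 0, 0, -2/3)
  row 1: subtract -4×row2 = (0, 1, 0, -2/9)

pivot columns: 0, 1, 2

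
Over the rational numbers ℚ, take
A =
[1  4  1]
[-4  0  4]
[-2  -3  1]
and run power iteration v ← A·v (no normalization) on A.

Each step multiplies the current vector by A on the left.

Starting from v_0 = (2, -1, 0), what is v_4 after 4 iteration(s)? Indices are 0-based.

v_4 = (1085, 308, -675)

v_0 = (2, -1, 0).
v_1 = A·v_0 = (-2, -8, -1).
v_2 = A·v_1 = (-35, 4, 27).
v_3 = A·v_2 = (8, 248, 85).
v_4 = A·v_3 = (1085, 308, -675).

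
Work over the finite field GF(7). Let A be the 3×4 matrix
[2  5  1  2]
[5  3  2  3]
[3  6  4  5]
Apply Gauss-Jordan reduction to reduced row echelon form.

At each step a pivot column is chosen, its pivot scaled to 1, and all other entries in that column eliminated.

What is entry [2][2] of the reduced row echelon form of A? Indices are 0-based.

pivot(0,0)=2: scale R0 → (1, 6, 4, 1)
  clear (1,0): R1 −= (5)R0 → (0, 1, 3, 5)
  clear (2,0): R2 −= (3)R0 → (0, 2, 6, 2)
pivot(1,1)=1: scale R1 → (0, 1, 3, 5)
  clear (0,1): R0 −= (6)R1 → (1, 0, 0, 6)
  clear (2,1): R2 −= (2)R1 → (0, 0, 0, 6)
col 2: no nonzero at/below row 2; advance.
pivot(2,3)=6: scale R2 → (0, 0, 0, 1)
  clear (0,3): R0 −= (6)R2 → (1, 0, 0, 0)
  clear (1,3): R1 −= (5)R2 → (0, 1, 3, 0)

M[2][2] = 0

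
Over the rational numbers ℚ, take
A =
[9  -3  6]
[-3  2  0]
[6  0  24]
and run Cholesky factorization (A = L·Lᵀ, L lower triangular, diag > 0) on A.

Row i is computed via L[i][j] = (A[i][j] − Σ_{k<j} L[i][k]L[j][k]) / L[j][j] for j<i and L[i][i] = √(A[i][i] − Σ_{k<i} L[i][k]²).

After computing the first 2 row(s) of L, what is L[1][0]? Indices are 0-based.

L[1][0] = -1

Step 1: L[0][0] = √(9) = 3.
  L[1][0] = (-3) / L[0][0] = -1.
Step 2: L[1][1] = √(1) = 1.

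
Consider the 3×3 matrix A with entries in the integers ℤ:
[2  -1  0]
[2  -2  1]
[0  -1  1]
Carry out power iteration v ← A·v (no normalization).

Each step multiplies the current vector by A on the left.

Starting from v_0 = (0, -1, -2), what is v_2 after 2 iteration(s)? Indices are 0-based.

v_2 = (2, 1, -1)

v_0 = (0, -1, -2).
v_1 = A·v_0 = (1, 0, -1).
v_2 = A·v_1 = (2, 1, -1).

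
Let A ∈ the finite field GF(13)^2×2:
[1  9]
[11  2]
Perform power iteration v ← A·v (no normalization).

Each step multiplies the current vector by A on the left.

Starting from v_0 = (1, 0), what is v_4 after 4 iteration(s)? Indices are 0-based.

v_4 = (10, 4)

v_0 = (1, 0).
v_1 = A·v_0 = (1, 11).
v_2 = A·v_1 = (9, 7).
v_3 = A·v_2 = (7, 9).
v_4 = A·v_3 = (10, 4).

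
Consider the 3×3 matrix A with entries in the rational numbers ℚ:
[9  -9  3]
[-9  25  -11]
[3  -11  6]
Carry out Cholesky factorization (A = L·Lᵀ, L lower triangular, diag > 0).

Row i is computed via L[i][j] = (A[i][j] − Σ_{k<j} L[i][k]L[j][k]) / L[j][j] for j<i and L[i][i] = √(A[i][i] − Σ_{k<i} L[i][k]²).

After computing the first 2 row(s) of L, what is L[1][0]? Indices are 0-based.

Step 1: L[0][0] = √(9) = 3.
  L[1][0] = (-9) / L[0][0] = -3.
Step 2: L[1][1] = √(16) = 4.

L[1][0] = -3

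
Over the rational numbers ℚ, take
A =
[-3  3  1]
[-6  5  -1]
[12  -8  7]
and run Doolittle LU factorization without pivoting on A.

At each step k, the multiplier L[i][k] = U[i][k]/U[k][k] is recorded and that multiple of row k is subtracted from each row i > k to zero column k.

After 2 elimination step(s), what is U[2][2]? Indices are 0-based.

U[2][2] = -1

Step 1: pivot at (0,0) is -3.
  row1 ← row1 − (2)·row0  ⇒  L[1][0]=2, U row1=(0, -1, -3)
  row2 ← row2 − (-4)·row0  ⇒  L[2][0]=-4, U row2=(0, 4, 11)
Step 2: pivot at (1,1) is -1.
  row2 ← row2 − (-4)·row1  ⇒  L[2][1]=-4, U row2=(0, 0, -1)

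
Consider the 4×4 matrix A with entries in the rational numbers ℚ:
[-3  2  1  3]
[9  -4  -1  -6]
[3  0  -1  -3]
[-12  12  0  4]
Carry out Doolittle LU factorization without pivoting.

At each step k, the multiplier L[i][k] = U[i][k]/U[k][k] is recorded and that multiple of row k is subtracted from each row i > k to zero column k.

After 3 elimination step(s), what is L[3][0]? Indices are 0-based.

L[3][0] = 4

Step 1: pivot at (0,0) is -3.
  row1 ← row1 − (-3)·row0  ⇒  L[1][0]=-3, U row1=(0, 2, 2, 3)
  row2 ← row2 − (-1)·row0  ⇒  L[2][0]=-1, U row2=(0, 2, 0, 0)
  row3 ← row3 − (4)·row0  ⇒  L[3][0]=4, U row3=(0, 4, -4, -8)
Step 2: pivot at (1,1) is 2.
  row2 ← row2 − (1)·row1  ⇒  L[2][1]=1, U row2=(0, 0, -2, -3)
  row3 ← row3 − (2)·row1  ⇒  L[3][1]=2, U row3=(0, 0, -8, -14)
Step 3: pivot at (2,2) is -2.
  row3 ← row3 − (4)·row2  ⇒  L[3][2]=4, U row3=(0, 0, 0, -2)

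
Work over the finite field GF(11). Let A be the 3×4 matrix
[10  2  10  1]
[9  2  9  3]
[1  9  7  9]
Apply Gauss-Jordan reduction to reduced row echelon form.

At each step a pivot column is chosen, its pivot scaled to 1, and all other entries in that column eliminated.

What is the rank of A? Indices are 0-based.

rank = 3

pivot(0,0)=10: scale R0 → (1, 9, 1, 10)
  clear (1,0): R1 −= (9)R0 → (0, 9, 0, 1)
  clear (2,0): R2 −= (1)R0 → (0, 0, 6, 10)
pivot(1,1)=9: scale R1 → (0, 1, 0, 5)
  clear (0,1): R0 −= (9)R1 → (1, 0, 1, 9)
pivot(2,2)=6: scale R2 → (0, 0, 1, 9)
  clear (0,2): R0 −= (1)R2 → (1, 0, 0, 0)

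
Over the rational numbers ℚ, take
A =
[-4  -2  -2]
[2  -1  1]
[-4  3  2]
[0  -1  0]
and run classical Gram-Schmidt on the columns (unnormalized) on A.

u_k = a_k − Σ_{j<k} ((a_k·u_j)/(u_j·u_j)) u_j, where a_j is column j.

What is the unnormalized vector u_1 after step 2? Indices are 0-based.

Step 1: u_0 = a_0 = (-4, 2, -4, 0).
Step 2: u_1 = a_1 − (-1/6)·u_0 = (-8/3, -2/3, 7/3, -1).

u_1 = (-8/3, -2/3, 7/3, -1)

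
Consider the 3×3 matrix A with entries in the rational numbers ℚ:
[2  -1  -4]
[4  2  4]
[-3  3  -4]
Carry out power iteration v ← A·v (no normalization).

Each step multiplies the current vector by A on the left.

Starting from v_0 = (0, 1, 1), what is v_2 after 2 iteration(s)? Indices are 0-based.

v_2 = (-12, -12, 37)

v_0 = (0, 1, 1).
v_1 = A·v_0 = (-5, 6, -1).
v_2 = A·v_1 = (-12, -12, 37).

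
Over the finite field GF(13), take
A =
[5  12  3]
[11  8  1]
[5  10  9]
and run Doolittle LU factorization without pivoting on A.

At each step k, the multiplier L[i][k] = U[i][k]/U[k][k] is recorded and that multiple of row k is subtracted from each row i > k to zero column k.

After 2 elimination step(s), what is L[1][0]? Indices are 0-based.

Step 1: pivot at (0,0) is 5.
  row1 ← row1 − (10)·row0  ⇒  L[1][0]=10, U row1=(0, 5, 10)
  row2 ← row2 − (1)·row0  ⇒  L[2][0]=1, U row2=(0, 11, 6)
Step 2: pivot at (1,1) is 5.
  row2 ← row2 − (10)·row1  ⇒  L[2][1]=10, U row2=(0, 0, 10)

L[1][0] = 10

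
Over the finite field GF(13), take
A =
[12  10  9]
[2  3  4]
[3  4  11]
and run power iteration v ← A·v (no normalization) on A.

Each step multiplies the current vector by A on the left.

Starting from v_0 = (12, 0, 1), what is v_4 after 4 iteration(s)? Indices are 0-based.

v_0 = (12, 0, 1).
v_1 = A·v_0 = (10, 2, 8).
v_2 = A·v_1 = (4, 6, 9).
v_3 = A·v_2 = (7, 10, 5).
v_4 = A·v_3 = (8, 12, 12).

v_4 = (8, 12, 12)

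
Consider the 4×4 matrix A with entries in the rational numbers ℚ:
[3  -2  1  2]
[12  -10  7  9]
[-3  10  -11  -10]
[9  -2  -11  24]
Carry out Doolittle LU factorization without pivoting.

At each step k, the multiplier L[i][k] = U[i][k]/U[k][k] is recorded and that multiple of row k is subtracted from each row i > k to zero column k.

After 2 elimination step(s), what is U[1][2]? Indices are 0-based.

U[1][2] = 3

[col 0] pivot 3
  R1 -= 4*R0 → (0, -2, 3, 1)  (L[1][0] := 4)
  R2 -= -1*R0 → (0, 8, -10, -8)  (L[2][0] := -1)
  R3 -= 3*R0 → (0, 4, -14, 18)  (L[3][0] := 3)
[col 1] pivot -2
  R2 -= -4*R1 → (0, 0, 2, -4)  (L[2][1] := -4)
  R3 -= -2*R1 → (0, 0, -8, 20)  (L[3][1] := -2)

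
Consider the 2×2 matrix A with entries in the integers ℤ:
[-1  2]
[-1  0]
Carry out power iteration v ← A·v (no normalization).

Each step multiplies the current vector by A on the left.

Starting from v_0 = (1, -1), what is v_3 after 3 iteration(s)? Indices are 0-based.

v_0 = (1, -1).
v_1 = A·v_0 = (-3, -1).
v_2 = A·v_1 = (1, 3).
v_3 = A·v_2 = (5, -1).

v_3 = (5, -1)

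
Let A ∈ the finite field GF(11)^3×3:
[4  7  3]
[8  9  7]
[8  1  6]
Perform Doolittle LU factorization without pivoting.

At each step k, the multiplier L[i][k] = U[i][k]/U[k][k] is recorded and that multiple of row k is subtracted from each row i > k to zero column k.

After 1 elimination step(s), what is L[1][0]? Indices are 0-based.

L[1][0] = 2

[col 0] pivot 4
  R1 -= 2*R0 → (0, 6, 1)  (L[1][0] := 2)
  R2 -= 2*R0 → (0, 9, 0)  (L[2][0] := 2)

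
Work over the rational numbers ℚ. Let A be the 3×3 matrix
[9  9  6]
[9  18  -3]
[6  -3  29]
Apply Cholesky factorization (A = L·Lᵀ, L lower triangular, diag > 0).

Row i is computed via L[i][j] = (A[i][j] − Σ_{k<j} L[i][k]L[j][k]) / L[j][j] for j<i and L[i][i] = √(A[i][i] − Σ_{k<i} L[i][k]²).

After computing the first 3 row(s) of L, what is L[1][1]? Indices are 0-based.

L[1][1] = 3

Step 1: L[0][0] = √(9) = 3.
  L[1][0] = (9) / L[0][0] = 3.
Step 2: L[1][1] = √(9) = 3.
  L[2][0] = (6) / L[0][0] = 2.
  L[2][1] = (-9) / L[1][1] = -3.
Step 3: L[2][2] = √(16) = 4.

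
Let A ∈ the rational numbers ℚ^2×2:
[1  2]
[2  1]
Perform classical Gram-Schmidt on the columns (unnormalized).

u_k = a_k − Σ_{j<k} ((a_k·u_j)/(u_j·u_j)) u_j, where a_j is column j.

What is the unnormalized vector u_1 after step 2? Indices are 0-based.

Step 1: u_0 = a_0 = (1, 2).
Step 2: u_1 = a_1 − (4/5)·u_0 = (6/5, -3/5).

u_1 = (6/5, -3/5)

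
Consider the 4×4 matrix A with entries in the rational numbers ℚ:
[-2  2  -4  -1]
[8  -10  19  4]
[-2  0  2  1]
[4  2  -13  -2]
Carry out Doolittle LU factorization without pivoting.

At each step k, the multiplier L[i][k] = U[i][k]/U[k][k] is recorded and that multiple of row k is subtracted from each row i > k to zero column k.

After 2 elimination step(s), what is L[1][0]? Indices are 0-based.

L[1][0] = -4

Step 1: pivot at (0,0) is -2.
  row1 ← row1 − (-4)·row0  ⇒  L[1][0]=-4, U row1=(0, -2, 3, 0)
  row2 ← row2 − (1)·row0  ⇒  L[2][0]=1, U row2=(0, -2, 6, 2)
  row3 ← row3 − (-2)·row0  ⇒  L[3][0]=-2, U row3=(0, 6, -21, -4)
Step 2: pivot at (1,1) is -2.
  row2 ← row2 − (1)·row1  ⇒  L[2][1]=1, U row2=(0, 0, 3, 2)
  row3 ← row3 − (-3)·row1  ⇒  L[3][1]=-3, U row3=(0, 0, -12, -4)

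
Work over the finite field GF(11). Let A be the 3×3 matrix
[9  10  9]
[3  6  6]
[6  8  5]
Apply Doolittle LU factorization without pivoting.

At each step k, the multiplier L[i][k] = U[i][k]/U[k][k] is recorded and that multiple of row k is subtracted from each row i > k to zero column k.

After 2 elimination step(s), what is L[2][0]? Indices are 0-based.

Step 1: pivot at (0,0) is 9.
  row1 ← row1 − (4)·row0  ⇒  L[1][0]=4, U row1=(0, 10, 3)
  row2 ← row2 − (8)·row0  ⇒  L[2][0]=8, U row2=(0, 5, 10)
Step 2: pivot at (1,1) is 10.
  row2 ← row2 − (6)·row1  ⇒  L[2][1]=6, U row2=(0, 0, 3)

L[2][0] = 8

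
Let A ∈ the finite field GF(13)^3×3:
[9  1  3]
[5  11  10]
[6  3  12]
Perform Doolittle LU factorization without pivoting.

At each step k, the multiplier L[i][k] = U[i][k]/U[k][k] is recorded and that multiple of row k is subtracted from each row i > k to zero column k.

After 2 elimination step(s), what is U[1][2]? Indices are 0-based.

U[1][2] = 4

[col 0] pivot 9
  R1 -= 2*R0 → (0, 9, 4)  (L[1][0] := 2)
  R2 -= 5*R0 → (0, 11, 10)  (L[2][0] := 5)
[col 1] pivot 9
  R2 -= 7*R1 → (0, 0, 8)  (L[2][1] := 7)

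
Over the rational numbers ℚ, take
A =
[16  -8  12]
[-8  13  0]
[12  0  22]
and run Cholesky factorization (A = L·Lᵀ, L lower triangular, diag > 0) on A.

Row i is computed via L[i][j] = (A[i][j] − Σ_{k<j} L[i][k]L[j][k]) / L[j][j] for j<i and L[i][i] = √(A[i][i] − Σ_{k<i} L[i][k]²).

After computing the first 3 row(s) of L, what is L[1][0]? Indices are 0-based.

L[1][0] = -2

Step 1: L[0][0] = √(16) = 4.
  L[1][0] = (-8) / L[0][0] = -2.
Step 2: L[1][1] = √(9) = 3.
  L[2][0] = (12) / L[0][0] = 3.
  L[2][1] = (6) / L[1][1] = 2.
Step 3: L[2][2] = √(9) = 3.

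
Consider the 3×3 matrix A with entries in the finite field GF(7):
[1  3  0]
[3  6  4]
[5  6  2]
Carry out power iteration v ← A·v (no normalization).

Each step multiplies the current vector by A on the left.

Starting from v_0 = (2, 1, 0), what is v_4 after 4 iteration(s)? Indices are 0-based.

v_4 = (5, 2, 2)

v_0 = (2, 1, 0).
v_1 = A·v_0 = (5, 5, 2).
v_2 = A·v_1 = (6, 4, 3).
v_3 = A·v_2 = (4, 5, 4).
v_4 = A·v_3 = (5, 2, 2).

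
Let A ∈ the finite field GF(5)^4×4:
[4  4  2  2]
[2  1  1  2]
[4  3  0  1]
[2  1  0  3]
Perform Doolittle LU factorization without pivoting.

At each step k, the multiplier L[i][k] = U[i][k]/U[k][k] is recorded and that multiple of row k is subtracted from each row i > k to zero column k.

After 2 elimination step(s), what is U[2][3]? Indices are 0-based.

U[2][3] = 3

k=0: U[0][0]=4
  eliminate (1,0): mult=3, new row 1: (0, 4, 0, 1); set L[1][0]=3
  eliminate (2,0): mult=1, new row 2: (0, 4, 3, 4); set L[2][0]=1
  eliminate (3,0): mult=3, new row 3: (0, 4, 4, 2); set L[3][0]=3
k=1: U[1][1]=4
  eliminate (2,1): mult=1, new row 2: (0, 0, 3, 3); set L[2][1]=1
  eliminate (3,1): mult=1, new row 3: (0, 0, 4, 1); set L[3][1]=1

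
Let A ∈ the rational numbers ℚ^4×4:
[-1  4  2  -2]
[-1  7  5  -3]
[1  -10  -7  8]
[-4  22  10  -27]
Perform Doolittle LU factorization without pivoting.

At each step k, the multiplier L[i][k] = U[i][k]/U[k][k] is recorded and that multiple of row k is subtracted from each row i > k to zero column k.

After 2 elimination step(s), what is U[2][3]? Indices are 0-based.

k=0: U[0][0]=-1
  eliminate (1,0): mult=1, new row 1: (0, 3, 3, -1); set L[1][0]=1
  eliminate (2,0): mult=-1, new row 2: (0, -6, -5, 6); set L[2][0]=-1
  eliminate (3,0): mult=4, new row 3: (0, 6, 2, -19); set L[3][0]=4
k=1: U[1][1]=3
  eliminate (2,1): mult=-2, new row 2: (0, 0, 1, 4); set L[2][1]=-2
  eliminate (3,1): mult=2, new row 3: (0, 0, -4, -17); set L[3][1]=2

U[2][3] = 4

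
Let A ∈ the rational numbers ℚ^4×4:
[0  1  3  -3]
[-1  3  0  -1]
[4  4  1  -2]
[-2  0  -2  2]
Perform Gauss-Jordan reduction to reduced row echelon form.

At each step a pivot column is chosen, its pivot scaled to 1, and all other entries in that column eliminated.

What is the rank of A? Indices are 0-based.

pivot(0,0): swap R0↔R1
pivot(0,0)=-1: scale R0 → (1, -3, 0, 1)
  clear (2,0): R2 −= (4)R0 → (0, 16, 1, -6)
  clear (3,0): R3 −= (-2)R0 → (0, -6, -2, 4)
pivot(1,1)=1: scale R1 → (0, 1, 3, -3)
  clear (0,1): R0 −= (-3)R1 → (1, 0, 9, -8)
  clear (2,1): R2 −= (16)R1 → (0, 0, -47, 42)
  clear (3,1): R3 −= (-6)R1 → (0, 0, 16, -14)
pivot(2,2)=-47: scale R2 → (0, 0, 1, -42/47)
  clear (0,2): R0 −= (9)R2 → (1, 0, 0, 2/47)
  clear (1,2): R1 −= (3)R2 → (0, 1, 0, -15/47)
  clear (3,2): R3 −= (16)R2 → (0, 0, 0, 14/47)
pivot(3,3)=14/47: scale R3 → (0, 0, 0, 1)
  clear (0,3): R0 −= (2/47)R3 → (1, 0, 0, 0)
  clear (1,3): R1 −= (-15/47)R3 → (0, 1, 0, 0)
  clear (2,3): R2 −= (-42/47)R3 → (0, 0, 1, 0)

rank = 4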